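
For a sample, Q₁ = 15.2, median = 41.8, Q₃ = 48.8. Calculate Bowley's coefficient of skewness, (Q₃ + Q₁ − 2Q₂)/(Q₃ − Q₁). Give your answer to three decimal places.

-0.583

numerator: Q₃ + Q₁ − 2Q₂ = 48.8 + 15.2 − 2×41.8 = -19.6000
denominator: Q₃ − Q₁ = 48.8 − 15.2 = 33.6000
Bowley skewness = -19.6000 / 33.6000 ≈ -0.583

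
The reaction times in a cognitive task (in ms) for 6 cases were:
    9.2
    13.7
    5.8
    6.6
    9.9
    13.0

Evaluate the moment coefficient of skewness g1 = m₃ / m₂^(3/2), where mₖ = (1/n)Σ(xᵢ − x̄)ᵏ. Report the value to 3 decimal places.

0.070

x̄ = (9.2 + 13.7 + 5.8 + 6.6 + 9.9 + 13.0) / 6 = 9.7000
deviations (xᵢ − x̄): -0.5000, 4.0000, -3.9000, -3.1000, 0.2000, 3.3000
Σ(xᵢ − x̄)² = 52.0000 ⇒ m₂ = 52.0000/6 = 8.66667
Σ(xᵢ − x̄)³ = 10.7100 ⇒ m₃ = 10.7100/6 = 1.78500
m₂^(3/2) = 8.66667^(1.5) = 25.51398
g1 = m₃ / m₂^(3/2) = 1.78500 / 25.51398 ≈ 0.070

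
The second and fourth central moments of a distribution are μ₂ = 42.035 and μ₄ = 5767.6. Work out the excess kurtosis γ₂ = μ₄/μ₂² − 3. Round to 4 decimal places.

μ₂² = 42.035² = 1766.94122
μ₄/μ₂² = 5767.6 / 1766.94122 = 3.26417
γ₂ = 3.26417 − 3 ≈ 0.2642

0.2642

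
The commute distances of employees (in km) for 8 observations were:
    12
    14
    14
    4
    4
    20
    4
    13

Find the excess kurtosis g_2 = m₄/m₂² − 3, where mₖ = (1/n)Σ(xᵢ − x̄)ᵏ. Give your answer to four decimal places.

-1.2320

x̄ = 10.6250
Σ(xᵢ − x̄)² = 249.8750 ⇒ m₂ = 31.23438
Σ(xᵢ − x̄)⁴ = 13798.8066 ⇒ m₄ = 1724.85083
m₂² = 975.58618
g_2 = m₄/m₂² − 3 = 1.76801 − 3 ≈ -1.2320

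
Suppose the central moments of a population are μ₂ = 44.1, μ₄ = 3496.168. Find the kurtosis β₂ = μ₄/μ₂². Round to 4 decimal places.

1.7977

μ₂² = 44.1² = 1944.81000
μ₄/μ₂² = 3496.168 / 1944.81000 = 1.79769
β₂ ≈ 1.7977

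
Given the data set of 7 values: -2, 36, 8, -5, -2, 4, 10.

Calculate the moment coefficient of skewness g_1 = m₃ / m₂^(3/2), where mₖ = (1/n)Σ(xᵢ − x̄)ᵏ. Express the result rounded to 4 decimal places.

1.4090

x̄ = (-2 + 36 + 8 - 5 - 2 + 4 + 10) / 7 = 7.0000
deviations (xᵢ − x̄): -9.0000, 29.0000, 1.0000, -12.0000, -9.0000, -3.0000, 3.0000
Σ(xᵢ − x̄)² = 1166.0000 ⇒ m₂ = 1166.0000/7 = 166.57143
Σ(xᵢ − x̄)³ = 21204.0000 ⇒ m₃ = 21204.0000/7 = 3029.14286
m₂^(3/2) = 166.57143^(1.5) = 2149.81340
g_1 = m₃ / m₂^(3/2) = 3029.14286 / 2149.81340 ≈ 1.4090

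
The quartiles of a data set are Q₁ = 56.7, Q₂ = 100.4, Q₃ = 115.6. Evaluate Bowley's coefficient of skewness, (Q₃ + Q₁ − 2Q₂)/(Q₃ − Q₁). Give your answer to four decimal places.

numerator: Q₃ + Q₁ − 2Q₂ = 115.6 + 56.7 − 2×100.4 = -28.5000
denominator: Q₃ − Q₁ = 115.6 − 56.7 = 58.9000
Bowley skewness = -28.5000 / 58.9000 ≈ -0.4839

-0.4839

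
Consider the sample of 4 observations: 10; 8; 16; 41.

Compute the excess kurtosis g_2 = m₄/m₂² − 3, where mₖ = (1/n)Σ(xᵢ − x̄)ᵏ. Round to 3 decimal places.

x̄ = 18.7500
Σ(xᵢ − x̄)² = 694.7500 ⇒ m₂ = 173.68750
Σ(xᵢ − x̄)⁴ = 264360.5781 ⇒ m₄ = 66090.14453
m₂² = 30167.34766
g_2 = m₄/m₂² − 3 = 2.19078 − 3 ≈ -0.809

-0.809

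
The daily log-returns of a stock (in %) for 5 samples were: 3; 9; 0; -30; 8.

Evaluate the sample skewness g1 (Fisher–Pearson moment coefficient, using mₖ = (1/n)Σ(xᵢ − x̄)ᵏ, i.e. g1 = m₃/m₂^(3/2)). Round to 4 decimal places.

-1.3106

x̄ = (3 + 9 + 0 - 30 + 8) / 5 = -2.0000
deviations (xᵢ − x̄): 5.0000, 11.0000, 2.0000, -28.0000, 10.0000
Σ(xᵢ − x̄)² = 1034.0000 ⇒ m₂ = 1034.0000/5 = 206.80000
Σ(xᵢ − x̄)³ = -19488.0000 ⇒ m₃ = -19488.0000/5 = -3897.60000
m₂^(3/2) = 206.80000^(1.5) = 2973.89617
g1 = m₃ / m₂^(3/2) = -3897.60000 / 2973.89617 ≈ -1.3106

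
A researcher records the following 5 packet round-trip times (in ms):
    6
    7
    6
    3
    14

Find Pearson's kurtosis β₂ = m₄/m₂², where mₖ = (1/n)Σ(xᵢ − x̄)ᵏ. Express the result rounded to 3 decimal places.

2.749

x̄ = 7.2000
Σ(xᵢ − x̄)² = 66.8000 ⇒ m₂ = 13.36000
Σ(xᵢ − x̄)⁴ = 2453.4560 ⇒ m₄ = 490.69120
m₂² = 178.48960
β₂ = m₄/m₂² = 490.69120 / 178.48960 ≈ 2.749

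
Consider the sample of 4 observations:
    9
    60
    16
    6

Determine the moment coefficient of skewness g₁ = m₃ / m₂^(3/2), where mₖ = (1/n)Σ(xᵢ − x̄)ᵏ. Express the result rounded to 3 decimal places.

1.062

x̄ = (9 + 60 + 16 + 6) / 4 = 22.7500
deviations (xᵢ − x̄): -13.7500, 37.2500, -6.7500, -16.7500
Σ(xᵢ − x̄)² = 1902.7500 ⇒ m₂ = 1902.7500/4 = 475.68750
Σ(xᵢ − x̄)³ = 44080.1250 ⇒ m₃ = 44080.1250/4 = 11020.03125
m₂^(3/2) = 475.68750^(1.5) = 10374.86869
g₁ = m₃ / m₂^(3/2) = 11020.03125 / 10374.86869 ≈ 1.062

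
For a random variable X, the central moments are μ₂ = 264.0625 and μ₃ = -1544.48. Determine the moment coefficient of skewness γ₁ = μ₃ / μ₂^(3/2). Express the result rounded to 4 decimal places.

σ = √μ₂ = √264.0625 = 16.25000
σ³ = μ₂^(3/2) = 4291.01563
γ₁ = μ₃/σ³ = -1544.48 / 4291.01563 ≈ -0.3599

-0.3599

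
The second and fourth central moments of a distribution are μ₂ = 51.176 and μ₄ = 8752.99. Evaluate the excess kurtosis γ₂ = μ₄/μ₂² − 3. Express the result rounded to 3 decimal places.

μ₂² = 51.176² = 2618.98298
μ₄/μ₂² = 8752.99 / 2618.98298 = 3.34213
γ₂ = 3.34213 − 3 ≈ 0.342

0.342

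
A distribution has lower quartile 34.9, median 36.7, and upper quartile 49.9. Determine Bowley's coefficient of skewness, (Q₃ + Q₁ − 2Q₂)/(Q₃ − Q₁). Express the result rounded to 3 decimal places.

numerator: Q₃ + Q₁ − 2Q₂ = 49.9 + 34.9 − 2×36.7 = 11.4000
denominator: Q₃ − Q₁ = 49.9 − 34.9 = 15.0000
Bowley skewness = 11.4000 / 15.0000 ≈ 0.760

0.760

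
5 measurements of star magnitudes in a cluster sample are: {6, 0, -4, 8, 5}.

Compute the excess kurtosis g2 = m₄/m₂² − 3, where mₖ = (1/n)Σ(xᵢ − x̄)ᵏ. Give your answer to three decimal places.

x̄ = 3.0000
Σ(xᵢ − x̄)² = 96.0000 ⇒ m₂ = 19.20000
Σ(xᵢ − x̄)⁴ = 3204.0000 ⇒ m₄ = 640.80000
m₂² = 368.64000
g2 = m₄/m₂² − 3 = 1.73828 − 3 ≈ -1.262

-1.262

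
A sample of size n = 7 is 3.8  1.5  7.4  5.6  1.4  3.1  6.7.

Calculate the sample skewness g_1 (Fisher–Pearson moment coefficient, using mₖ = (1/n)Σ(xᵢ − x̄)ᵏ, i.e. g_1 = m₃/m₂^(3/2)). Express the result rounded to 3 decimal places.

0.085

x̄ = (3.8 + 1.5 + 7.4 + 5.6 + 1.4 + 3.1 + 6.7) / 7 = 4.2143
deviations (xᵢ − x̄): -0.4143, -2.7143, 3.1857, 1.3857, -2.8143, -1.1143, 2.4857
Σ(xᵢ − x̄)² = 34.9486 ⇒ m₂ = 34.9486/7 = 4.99265
Σ(xᵢ − x̄)³ = 6.6092 ⇒ m₃ = 6.6092/7 = 0.94417
m₂^(3/2) = 4.99265^(1.5) = 11.15571
g_1 = m₃ / m₂^(3/2) = 0.94417 / 11.15571 ≈ 0.085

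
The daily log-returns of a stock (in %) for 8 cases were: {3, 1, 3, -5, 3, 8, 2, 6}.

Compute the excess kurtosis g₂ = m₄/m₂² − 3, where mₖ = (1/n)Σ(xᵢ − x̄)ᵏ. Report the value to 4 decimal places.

0.3546

x̄ = 2.6250
Σ(xᵢ − x̄)² = 101.8750 ⇒ m₂ = 12.73438
Σ(xᵢ − x̄)⁴ = 4351.9316 ⇒ m₄ = 543.99146
m₂² = 162.16431
g₂ = m₄/m₂² − 3 = 3.35457 − 3 ≈ 0.3546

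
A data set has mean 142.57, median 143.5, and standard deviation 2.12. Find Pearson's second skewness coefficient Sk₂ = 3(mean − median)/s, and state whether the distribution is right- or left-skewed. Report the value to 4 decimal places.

-1.3160, left-skewed

Sk₂ = 3(142.57 − 143.5) / 2.12 = 3 × -0.9300 / 2.12
    = -2.7900 / 2.12 ≈ -1.3160
Sk₂ < 0 ⇒ mean < median ⇒ left-skewed (negative skew).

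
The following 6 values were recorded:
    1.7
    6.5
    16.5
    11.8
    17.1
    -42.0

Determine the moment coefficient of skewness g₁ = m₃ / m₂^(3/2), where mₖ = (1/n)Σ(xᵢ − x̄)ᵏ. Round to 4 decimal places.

-1.5206

x̄ = (1.7 + 6.5 + 16.5 + 11.8 + 17.1 - 42.0) / 6 = 1.9333
deviations (xᵢ − x̄): -0.2333, 4.5667, 14.5667, 9.8667, 15.1667, -43.9333
Σ(xᵢ − x̄)² = 2490.6133 ⇒ m₂ = 2490.6133/6 = 415.10222
Σ(xᵢ − x̄)³ = -77162.0096 ⇒ m₃ = -77162.0096/6 = -12860.33493
m₂^(3/2) = 415.10222^(1.5) = 8457.31658
g₁ = m₃ / m₂^(3/2) = -12860.33493 / 8457.31658 ≈ -1.5206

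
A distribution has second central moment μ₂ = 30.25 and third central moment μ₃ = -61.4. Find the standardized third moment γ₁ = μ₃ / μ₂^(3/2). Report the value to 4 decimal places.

σ = √μ₂ = √30.25 = 5.50000
σ³ = μ₂^(3/2) = 166.37500
γ₁ = μ₃/σ³ = -61.4 / 166.37500 ≈ -0.3690

-0.3690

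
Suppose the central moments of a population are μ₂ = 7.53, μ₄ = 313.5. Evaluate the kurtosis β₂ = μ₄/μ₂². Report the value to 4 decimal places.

5.5290

μ₂² = 7.53² = 56.70090
μ₄/μ₂² = 313.5 / 56.70090 = 5.52901
β₂ ≈ 5.5290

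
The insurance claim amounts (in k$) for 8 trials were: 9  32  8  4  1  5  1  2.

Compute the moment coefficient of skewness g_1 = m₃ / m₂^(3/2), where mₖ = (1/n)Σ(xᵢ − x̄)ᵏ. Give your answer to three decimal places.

x̄ = (9 + 32 + 8 + 4 + 1 + 5 + 1 + 2) / 8 = 7.7500
deviations (xᵢ − x̄): 1.2500, 24.2500, 0.2500, -3.7500, -6.7500, -2.7500, -6.7500, -5.7500
Σ(xᵢ − x̄)² = 735.5000 ⇒ m₂ = 735.5000/8 = 91.93750
Σ(xᵢ − x̄)³ = 13383.7500 ⇒ m₃ = 13383.7500/8 = 1672.96875
m₂^(3/2) = 91.93750^(1.5) = 881.53393
g_1 = m₃ / m₂^(3/2) = 1672.96875 / 881.53393 ≈ 1.898

1.898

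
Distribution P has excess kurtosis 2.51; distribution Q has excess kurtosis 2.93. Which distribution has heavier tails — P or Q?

Q

Higher excess kurtosis ⇒ heavier tails relative to the normal distribution.
2.51 vs 2.93: the larger is 2.93, so Q has heavier tails.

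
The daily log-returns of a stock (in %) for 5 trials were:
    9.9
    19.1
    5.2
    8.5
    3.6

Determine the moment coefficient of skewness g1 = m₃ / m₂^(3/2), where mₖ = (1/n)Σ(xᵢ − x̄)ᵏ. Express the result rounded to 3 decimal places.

0.890

x̄ = (9.9 + 19.1 + 5.2 + 8.5 + 3.6) / 5 = 9.2600
deviations (xᵢ − x̄): 0.6400, 9.8400, -4.0600, -0.7600, -5.6600
Σ(xᵢ − x̄)² = 146.3320 ⇒ m₂ = 146.3320/5 = 29.26640
Σ(xᵢ − x̄)³ = 704.3422 ⇒ m₃ = 704.3422/5 = 140.86843
m₂^(3/2) = 29.26640^(1.5) = 158.32663
g1 = m₃ / m₂^(3/2) = 140.86843 / 158.32663 ≈ 0.890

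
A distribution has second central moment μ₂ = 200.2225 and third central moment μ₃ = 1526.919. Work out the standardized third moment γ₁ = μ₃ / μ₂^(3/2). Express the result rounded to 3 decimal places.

σ = √μ₂ = √200.2225 = 14.15000
σ³ = μ₂^(3/2) = 2833.14838
γ₁ = μ₃/σ³ = 1526.919 / 2833.14838 ≈ 0.539

0.539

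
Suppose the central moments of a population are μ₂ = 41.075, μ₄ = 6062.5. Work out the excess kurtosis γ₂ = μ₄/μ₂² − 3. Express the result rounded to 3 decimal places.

μ₂² = 41.075² = 1687.15563
μ₄/μ₂² = 6062.5 / 1687.15563 = 3.59333
γ₂ = 3.59333 − 3 ≈ 0.593

0.593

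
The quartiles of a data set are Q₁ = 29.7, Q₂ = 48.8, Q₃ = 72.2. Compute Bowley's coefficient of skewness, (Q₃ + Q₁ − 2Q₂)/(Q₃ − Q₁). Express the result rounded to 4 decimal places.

0.1012

numerator: Q₃ + Q₁ − 2Q₂ = 72.2 + 29.7 − 2×48.8 = 4.3000
denominator: Q₃ − Q₁ = 72.2 − 29.7 = 42.5000
Bowley skewness = 4.3000 / 42.5000 ≈ 0.1012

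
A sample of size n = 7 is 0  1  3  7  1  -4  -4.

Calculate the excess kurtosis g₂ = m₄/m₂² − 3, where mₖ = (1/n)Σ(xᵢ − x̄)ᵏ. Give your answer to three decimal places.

x̄ = 0.5714
Σ(xᵢ − x̄)² = 89.7143 ⇒ m₂ = 12.81633
Σ(xᵢ − x̄)⁴ = 2616.2915 ⇒ m₄ = 373.75594
m₂² = 164.25823
g₂ = m₄/m₂² − 3 = 2.27542 − 3 ≈ -0.725

-0.725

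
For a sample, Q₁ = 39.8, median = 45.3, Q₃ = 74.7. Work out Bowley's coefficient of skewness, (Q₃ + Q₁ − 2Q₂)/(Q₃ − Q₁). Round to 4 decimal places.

numerator: Q₃ + Q₁ − 2Q₂ = 74.7 + 39.8 − 2×45.3 = 23.9000
denominator: Q₃ − Q₁ = 74.7 − 39.8 = 34.9000
Bowley skewness = 23.9000 / 34.9000 ≈ 0.6848

0.6848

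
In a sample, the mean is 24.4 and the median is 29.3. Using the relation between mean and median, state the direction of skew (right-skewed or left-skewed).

left-skewed

mean − median = 24.4 − 29.3 = -4.9
mean < median ⇒ the longer tail is on the left ⇒ left-skewed (negatively skewed).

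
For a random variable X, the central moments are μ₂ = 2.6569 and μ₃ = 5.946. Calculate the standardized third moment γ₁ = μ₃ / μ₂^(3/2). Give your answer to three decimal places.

1.373

σ = √μ₂ = √2.6569 = 1.63000
σ³ = μ₂^(3/2) = 4.33075
γ₁ = μ₃/σ³ = 5.946 / 4.33075 ≈ 1.373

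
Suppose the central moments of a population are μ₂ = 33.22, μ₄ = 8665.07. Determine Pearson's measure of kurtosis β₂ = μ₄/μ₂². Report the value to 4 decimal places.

7.8519

μ₂² = 33.22² = 1103.56840
μ₄/μ₂² = 8665.07 / 1103.56840 = 7.85186
β₂ ≈ 7.8519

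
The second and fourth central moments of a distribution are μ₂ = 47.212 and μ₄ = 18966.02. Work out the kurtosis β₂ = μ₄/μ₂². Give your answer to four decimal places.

8.5089

μ₂² = 47.212² = 2228.97294
μ₄/μ₂² = 18966.02 / 2228.97294 = 8.50886
β₂ ≈ 8.5089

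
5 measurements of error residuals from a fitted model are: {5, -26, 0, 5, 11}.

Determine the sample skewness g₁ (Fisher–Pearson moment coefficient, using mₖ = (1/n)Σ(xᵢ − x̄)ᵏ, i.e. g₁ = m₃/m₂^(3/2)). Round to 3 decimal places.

x̄ = (5 - 26 + 0 + 5 + 11) / 5 = -1.0000
deviations (xᵢ − x̄): 6.0000, -25.0000, 1.0000, 6.0000, 12.0000
Σ(xᵢ − x̄)² = 842.0000 ⇒ m₂ = 842.0000/5 = 168.40000
Σ(xᵢ − x̄)³ = -13464.0000 ⇒ m₃ = -13464.0000/5 = -2692.80000
m₂^(3/2) = 168.40000^(1.5) = 2185.31039
g₁ = m₃ / m₂^(3/2) = -2692.80000 / 2185.31039 ≈ -1.232

-1.232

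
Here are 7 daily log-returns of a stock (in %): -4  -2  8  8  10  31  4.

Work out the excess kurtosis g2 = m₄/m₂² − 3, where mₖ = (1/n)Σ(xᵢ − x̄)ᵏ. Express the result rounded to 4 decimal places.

0.5222

x̄ = 7.8571
Σ(xᵢ − x̄)² = 792.8571 ⇒ m₂ = 113.26531
Σ(xᵢ − x̄)⁴ = 316307.8076 ⇒ m₄ = 45186.82965
m₂² = 12829.02957
g2 = m₄/m₂² − 3 = 3.52223 − 3 ≈ 0.5222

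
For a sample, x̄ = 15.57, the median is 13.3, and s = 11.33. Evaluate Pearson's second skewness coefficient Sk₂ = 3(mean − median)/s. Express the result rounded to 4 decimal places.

Sk₂ = 3(15.57 − 13.3) / 11.33 = 3 × 2.2700 / 11.33
    = 6.8100 / 11.33 ≈ 0.6011

0.6011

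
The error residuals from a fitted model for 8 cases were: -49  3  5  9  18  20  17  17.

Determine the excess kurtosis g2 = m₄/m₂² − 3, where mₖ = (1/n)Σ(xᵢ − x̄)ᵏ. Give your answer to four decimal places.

2.2706

x̄ = 5.0000
Σ(xᵢ − x̄)² = 3618.0000 ⇒ m₂ = 452.25000
Σ(xᵢ − x̄)⁴ = 8623986.0000 ⇒ m₄ = 1077998.25000
m₂² = 204530.06250
g2 = m₄/m₂² − 3 = 5.27061 − 3 ≈ 2.2706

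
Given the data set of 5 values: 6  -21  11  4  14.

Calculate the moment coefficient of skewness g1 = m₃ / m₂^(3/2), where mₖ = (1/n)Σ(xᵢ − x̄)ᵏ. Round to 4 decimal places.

x̄ = (6 - 21 + 11 + 4 + 14) / 5 = 2.8000
deviations (xᵢ − x̄): 3.2000, -23.8000, 8.2000, 1.2000, 11.2000
Σ(xᵢ − x̄)² = 770.8000 ⇒ m₂ = 770.8000/5 = 154.16000
Σ(xᵢ − x̄)³ = -11490.4800 ⇒ m₃ = -11490.4800/5 = -2298.09600
m₂^(3/2) = 154.16000^(1.5) = 1914.06884
g1 = m₃ / m₂^(3/2) = -2298.09600 / 1914.06884 ≈ -1.2006

-1.2006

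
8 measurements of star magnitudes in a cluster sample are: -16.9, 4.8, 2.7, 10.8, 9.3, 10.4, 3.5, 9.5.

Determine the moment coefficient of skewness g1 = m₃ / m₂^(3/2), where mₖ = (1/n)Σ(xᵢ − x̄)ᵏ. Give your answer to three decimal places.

x̄ = (-16.9 + 4.8 + 2.7 + 10.8 + 9.3 + 10.4 + 3.5 + 9.5) / 8 = 4.2625
deviations (xᵢ − x̄): -21.1625, 0.5375, -1.5625, 6.5375, 5.0375, 6.1375, -0.7625, 5.2375
Σ(xᵢ − x̄)² = 584.3788 ⇒ m₂ = 584.3788/8 = 73.04734
Σ(xᵢ − x̄)³ = -8699.6540 ⇒ m₃ = -8699.6540/8 = -1087.45675
m₂^(3/2) = 73.04734^(1.5) = 624.31913
g1 = m₃ / m₂^(3/2) = -1087.45675 / 624.31913 ≈ -1.742

-1.742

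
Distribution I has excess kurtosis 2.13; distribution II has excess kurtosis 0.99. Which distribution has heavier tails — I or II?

I

Higher excess kurtosis ⇒ heavier tails relative to the normal distribution.
2.13 vs 0.99: the larger is 2.13, so I has heavier tails.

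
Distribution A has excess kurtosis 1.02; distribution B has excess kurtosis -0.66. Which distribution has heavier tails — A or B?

Higher excess kurtosis ⇒ heavier tails relative to the normal distribution.
1.02 vs -0.66: the larger is 1.02, so A has heavier tails. (A is leptokurtic — heavier-than-normal tails; the other is platykurtic.)

A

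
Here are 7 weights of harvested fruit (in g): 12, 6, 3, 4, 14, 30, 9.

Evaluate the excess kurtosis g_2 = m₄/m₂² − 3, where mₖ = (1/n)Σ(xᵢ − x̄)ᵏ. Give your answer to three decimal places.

x̄ = 11.1429
Σ(xᵢ − x̄)² = 512.8571 ⇒ m₂ = 73.26531
Σ(xᵢ − x̄)⁴ = 134232.9504 ⇒ m₄ = 19176.13578
m₂² = 5367.80508
g_2 = m₄/m₂² − 3 = 3.57244 − 3 ≈ 0.572

0.572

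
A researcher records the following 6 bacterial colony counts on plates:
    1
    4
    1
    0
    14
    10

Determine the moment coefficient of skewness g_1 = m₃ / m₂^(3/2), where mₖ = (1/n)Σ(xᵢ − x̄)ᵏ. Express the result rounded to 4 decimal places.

0.6998

x̄ = (1 + 4 + 1 + 0 + 14 + 10) / 6 = 5.0000
deviations (xᵢ − x̄): -4.0000, -1.0000, -4.0000, -5.0000, 9.0000, 5.0000
Σ(xᵢ − x̄)² = 164.0000 ⇒ m₂ = 164.0000/6 = 27.33333
Σ(xᵢ − x̄)³ = 600.0000 ⇒ m₃ = 600.0000/6 = 100.00000
m₂^(3/2) = 27.33333^(1.5) = 142.90219
g_1 = m₃ / m₂^(3/2) = 100.00000 / 142.90219 ≈ 0.6998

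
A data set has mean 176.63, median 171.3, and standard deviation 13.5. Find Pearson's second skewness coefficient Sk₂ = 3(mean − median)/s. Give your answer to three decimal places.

1.184

Sk₂ = 3(176.63 − 171.3) / 13.5 = 3 × 5.3300 / 13.5
    = 15.9900 / 13.5 ≈ 1.184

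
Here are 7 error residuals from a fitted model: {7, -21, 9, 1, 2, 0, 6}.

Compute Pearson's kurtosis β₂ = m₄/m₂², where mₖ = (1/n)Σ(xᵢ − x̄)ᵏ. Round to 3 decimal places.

4.221

x̄ = 0.5714
Σ(xᵢ − x̄)² = 609.7143 ⇒ m₂ = 87.10204
Σ(xᵢ − x̄)⁴ = 224156.2099 ⇒ m₄ = 32022.31570
m₂² = 7586.76551
β₂ = m₄/m₂² = 32022.31570 / 7586.76551 ≈ 4.221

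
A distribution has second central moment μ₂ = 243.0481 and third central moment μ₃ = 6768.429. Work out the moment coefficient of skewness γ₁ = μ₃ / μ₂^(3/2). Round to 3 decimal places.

σ = √μ₂ = √243.0481 = 15.59000
σ³ = μ₂^(3/2) = 3789.11988
γ₁ = μ₃/σ³ = 6768.429 / 3789.11988 ≈ 1.786

1.786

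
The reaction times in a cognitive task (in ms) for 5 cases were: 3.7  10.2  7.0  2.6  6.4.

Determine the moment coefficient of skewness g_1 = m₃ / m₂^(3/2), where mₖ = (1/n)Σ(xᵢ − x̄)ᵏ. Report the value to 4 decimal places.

0.2713

x̄ = (3.7 + 10.2 + 7.0 + 2.6 + 6.4) / 5 = 5.9800
deviations (xᵢ − x̄): -2.2800, 4.2200, 1.0200, -3.3800, 0.4200
Σ(xᵢ − x̄)² = 35.6480 ⇒ m₂ = 35.6480/5 = 7.12960
Σ(xᵢ − x̄)³ = 25.8199 ⇒ m₃ = 25.8199/5 = 5.16398
m₂^(3/2) = 7.12960^(1.5) = 19.03697
g_1 = m₃ / m₂^(3/2) = 5.16398 / 19.03697 ≈ 0.2713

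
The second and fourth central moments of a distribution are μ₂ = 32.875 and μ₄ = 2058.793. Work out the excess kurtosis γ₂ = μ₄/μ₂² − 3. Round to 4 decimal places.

-1.0951

μ₂² = 32.875² = 1080.76563
μ₄/μ₂² = 2058.793 / 1080.76563 = 1.90494
γ₂ = 1.90494 − 3 ≈ -1.0951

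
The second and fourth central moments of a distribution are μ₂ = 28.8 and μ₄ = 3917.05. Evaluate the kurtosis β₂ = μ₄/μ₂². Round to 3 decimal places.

μ₂² = 28.8² = 829.44000
μ₄/μ₂² = 3917.05 / 829.44000 = 4.72252
β₂ ≈ 4.723

4.723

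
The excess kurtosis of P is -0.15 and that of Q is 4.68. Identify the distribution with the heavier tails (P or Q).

Q

Higher excess kurtosis ⇒ heavier tails relative to the normal distribution.
-0.15 vs 4.68: the larger is 4.68, so Q has heavier tails. (Q is leptokurtic — heavier-than-normal tails; the other is platykurtic.)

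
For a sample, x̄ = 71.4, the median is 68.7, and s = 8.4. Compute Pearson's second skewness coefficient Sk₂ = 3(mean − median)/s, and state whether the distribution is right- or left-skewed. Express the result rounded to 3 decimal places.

0.964, right-skewed

Sk₂ = 3(71.4 − 68.7) / 8.4 = 3 × 2.7000 / 8.4
    = 8.1000 / 8.4 ≈ 0.964
Sk₂ > 0 ⇒ mean > median ⇒ right-skewed (positive skew).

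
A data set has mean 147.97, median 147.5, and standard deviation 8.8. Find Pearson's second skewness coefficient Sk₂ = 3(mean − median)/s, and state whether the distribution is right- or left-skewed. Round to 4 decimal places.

Sk₂ = 3(147.97 − 147.5) / 8.8 = 3 × 0.4700 / 8.8
    = 1.4100 / 8.8 ≈ 0.1602
Sk₂ > 0 ⇒ mean > median ⇒ right-skewed (positive skew).

0.1602, right-skewed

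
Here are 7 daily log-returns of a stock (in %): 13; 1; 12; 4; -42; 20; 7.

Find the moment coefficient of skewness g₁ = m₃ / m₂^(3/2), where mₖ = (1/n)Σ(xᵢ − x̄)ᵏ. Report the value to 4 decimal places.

x̄ = (13 + 1 + 12 + 4 - 42 + 20 + 7) / 7 = 2.1429
deviations (xᵢ − x̄): 10.8571, -1.1429, 9.8571, 1.8571, -44.1429, 17.8571, 4.8571
Σ(xᵢ − x̄)² = 2510.8571 ⇒ m₂ = 2510.8571/7 = 358.69388
Σ(xᵢ − x̄)³ = -77965.1020 ⇒ m₃ = -77965.1020/7 = -11137.87172
m₂^(3/2) = 358.69388^(1.5) = 6793.38059
g₁ = m₃ / m₂^(3/2) = -11137.87172 / 6793.38059 ≈ -1.6395

-1.6395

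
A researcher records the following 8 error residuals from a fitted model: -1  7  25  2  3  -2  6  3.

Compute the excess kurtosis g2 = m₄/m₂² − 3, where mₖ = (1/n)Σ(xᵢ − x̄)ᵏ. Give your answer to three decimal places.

x̄ = 5.3750
Σ(xᵢ − x̄)² = 505.8750 ⇒ m₂ = 63.23438
Σ(xᵢ − x̄)⁴ = 153143.8066 ⇒ m₄ = 19142.97583
m₂² = 3998.58618
g2 = m₄/m₂² − 3 = 4.78744 − 3 ≈ 1.787

1.787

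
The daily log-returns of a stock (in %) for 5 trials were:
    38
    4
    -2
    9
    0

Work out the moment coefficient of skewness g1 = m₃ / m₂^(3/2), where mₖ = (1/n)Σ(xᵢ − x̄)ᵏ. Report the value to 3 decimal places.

1.264

x̄ = (38 + 4 - 2 + 9 + 0) / 5 = 9.8000
deviations (xᵢ − x̄): 28.2000, -5.8000, -11.8000, -0.8000, -9.8000
Σ(xᵢ − x̄)² = 1064.8000 ⇒ m₂ = 1064.8000/5 = 212.96000
Σ(xᵢ − x̄)³ = 19645.9200 ⇒ m₃ = 19645.9200/5 = 3929.18400
m₂^(3/2) = 212.96000^(1.5) = 3107.75703
g1 = m₃ / m₂^(3/2) = 3929.18400 / 3107.75703 ≈ 1.264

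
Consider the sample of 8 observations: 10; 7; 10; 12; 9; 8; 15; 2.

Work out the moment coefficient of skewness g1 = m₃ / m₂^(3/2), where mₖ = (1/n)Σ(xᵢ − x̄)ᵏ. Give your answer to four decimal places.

-0.4044

x̄ = (10 + 7 + 10 + 12 + 9 + 8 + 15 + 2) / 8 = 9.1250
deviations (xᵢ − x̄): 0.8750, -2.1250, 0.8750, 2.8750, -0.1250, -1.1250, 5.8750, -7.1250
Σ(xᵢ − x̄)² = 100.8750 ⇒ m₂ = 100.8750/8 = 12.60938
Σ(xᵢ − x̄)³ = -144.8438 ⇒ m₃ = -144.8438/8 = -18.10547
m₂^(3/2) = 12.60938^(1.5) = 44.77549
g1 = m₃ / m₂^(3/2) = -18.10547 / 44.77549 ≈ -0.4044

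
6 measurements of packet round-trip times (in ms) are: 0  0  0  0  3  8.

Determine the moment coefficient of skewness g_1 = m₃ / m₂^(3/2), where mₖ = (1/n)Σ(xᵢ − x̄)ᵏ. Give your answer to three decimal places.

x̄ = (0 + 0 + 0 + 0 + 3 + 8) / 6 = 1.8333
deviations (xᵢ − x̄): -1.8333, -1.8333, -1.8333, -1.8333, 1.1667, 6.1667
Σ(xᵢ − x̄)² = 52.8333 ⇒ m₂ = 52.8333/6 = 8.80556
Σ(xᵢ − x̄)³ = 211.4444 ⇒ m₃ = 211.4444/6 = 35.24074
m₂^(3/2) = 8.80556^(1.5) = 26.12974
g_1 = m₃ / m₂^(3/2) = 35.24074 / 26.12974 ≈ 1.349

1.349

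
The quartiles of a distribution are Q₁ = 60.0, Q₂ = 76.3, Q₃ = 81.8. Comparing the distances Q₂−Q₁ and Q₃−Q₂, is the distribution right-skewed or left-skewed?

Q₂ − Q₁ = 16.3;  Q₃ − Q₂ = 5.5
Q₂ − Q₁ > Q₃ − Q₂ ⇒ the lower half is more spread out ⇒ left-skewed.

left-skewed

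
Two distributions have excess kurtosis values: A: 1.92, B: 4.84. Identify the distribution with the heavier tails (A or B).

B

Higher excess kurtosis ⇒ heavier tails relative to the normal distribution.
1.92 vs 4.84: the larger is 4.84, so B has heavier tails.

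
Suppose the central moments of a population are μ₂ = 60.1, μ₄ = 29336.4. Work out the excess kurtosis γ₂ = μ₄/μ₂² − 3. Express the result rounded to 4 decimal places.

μ₂² = 60.1² = 3612.01000
μ₄/μ₂² = 29336.4 / 3612.01000 = 8.12190
γ₂ = 8.12190 − 3 ≈ 5.1219

5.1219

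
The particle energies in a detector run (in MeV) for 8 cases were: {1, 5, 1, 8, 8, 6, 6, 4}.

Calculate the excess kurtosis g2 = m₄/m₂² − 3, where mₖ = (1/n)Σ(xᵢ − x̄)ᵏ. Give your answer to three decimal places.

-1.153

x̄ = 4.8750
Σ(xᵢ − x̄)² = 52.8750 ⇒ m₂ = 6.60938
Σ(xᵢ − x̄)⁴ = 645.4629 ⇒ m₄ = 80.68286
m₂² = 43.68384
g2 = m₄/m₂² − 3 = 1.84697 − 3 ≈ -1.153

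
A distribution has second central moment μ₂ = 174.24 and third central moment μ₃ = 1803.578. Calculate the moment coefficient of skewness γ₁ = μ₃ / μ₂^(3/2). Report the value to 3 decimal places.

0.784

σ = √μ₂ = √174.24 = 13.20000
σ³ = μ₂^(3/2) = 2299.96800
γ₁ = μ₃/σ³ = 1803.578 / 2299.96800 ≈ 0.784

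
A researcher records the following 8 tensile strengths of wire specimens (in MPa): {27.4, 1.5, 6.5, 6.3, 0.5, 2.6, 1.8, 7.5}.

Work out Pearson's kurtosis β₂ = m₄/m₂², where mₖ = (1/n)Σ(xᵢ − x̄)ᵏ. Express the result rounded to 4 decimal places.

5.1483

x̄ = 6.7625
Σ(xᵢ − x̄)² = 535.5988 ⇒ m₂ = 66.94984
Σ(xᵢ − x̄)⁴ = 184608.3525 ⇒ m₄ = 23076.04406
m₂² = 4482.28158
β₂ = m₄/m₂² = 23076.04406 / 4482.28158 ≈ 5.1483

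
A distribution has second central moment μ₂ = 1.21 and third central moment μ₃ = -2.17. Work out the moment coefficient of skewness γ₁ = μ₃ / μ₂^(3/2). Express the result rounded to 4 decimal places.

σ = √μ₂ = √1.21 = 1.10000
σ³ = μ₂^(3/2) = 1.33100
γ₁ = μ₃/σ³ = -2.17 / 1.33100 ≈ -1.6304

-1.6304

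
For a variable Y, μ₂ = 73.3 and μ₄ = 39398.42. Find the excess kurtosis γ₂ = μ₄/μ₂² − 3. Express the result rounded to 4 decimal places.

4.3328

μ₂² = 73.3² = 5372.89000
μ₄/μ₂² = 39398.42 / 5372.89000 = 7.33282
γ₂ = 7.33282 − 3 ≈ 4.3328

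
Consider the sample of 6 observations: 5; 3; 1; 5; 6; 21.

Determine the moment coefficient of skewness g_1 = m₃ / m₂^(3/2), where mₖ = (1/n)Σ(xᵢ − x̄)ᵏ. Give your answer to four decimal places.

1.5327

x̄ = (5 + 3 + 1 + 5 + 6 + 21) / 6 = 6.8333
deviations (xᵢ − x̄): -1.8333, -3.8333, -5.8333, -1.8333, -0.8333, 14.1667
Σ(xᵢ − x̄)² = 256.8333 ⇒ m₂ = 256.8333/6 = 42.80556
Σ(xᵢ − x̄)³ = 2575.4444 ⇒ m₃ = 2575.4444/6 = 429.24074
m₂^(3/2) = 42.80556^(1.5) = 280.05943
g_1 = m₃ / m₂^(3/2) = 429.24074 / 280.05943 ≈ 1.5327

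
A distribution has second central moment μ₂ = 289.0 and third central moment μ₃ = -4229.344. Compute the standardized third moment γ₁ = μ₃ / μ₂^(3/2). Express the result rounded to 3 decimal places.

-0.861

σ = √μ₂ = √289.0 = 17.00000
σ³ = μ₂^(3/2) = 4913.00000
γ₁ = μ₃/σ³ = -4229.344 / 4913.00000 ≈ -0.861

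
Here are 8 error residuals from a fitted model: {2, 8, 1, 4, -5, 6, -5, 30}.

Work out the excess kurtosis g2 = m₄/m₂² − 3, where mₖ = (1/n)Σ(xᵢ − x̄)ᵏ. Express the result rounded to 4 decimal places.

x̄ = 5.1250
Σ(xᵢ − x̄)² = 860.8750 ⇒ m₂ = 107.60938
Σ(xᵢ − x̄)⁴ = 404345.2129 ⇒ m₄ = 50543.15161
m₂² = 11579.77759
g2 = m₄/m₂² − 3 = 4.36478 − 3 ≈ 1.3648

1.3648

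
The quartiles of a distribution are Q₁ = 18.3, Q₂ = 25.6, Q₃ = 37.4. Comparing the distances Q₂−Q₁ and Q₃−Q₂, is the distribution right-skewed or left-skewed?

right-skewed

Q₂ − Q₁ = 7.3;  Q₃ − Q₂ = 11.8
Q₃ − Q₂ > Q₂ − Q₁ ⇒ the upper half is more spread out ⇒ right-skewed.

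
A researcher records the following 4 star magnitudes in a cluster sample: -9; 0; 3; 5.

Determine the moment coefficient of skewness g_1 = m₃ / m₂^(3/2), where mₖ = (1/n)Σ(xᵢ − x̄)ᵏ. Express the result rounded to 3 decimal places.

x̄ = (-9 + 0 + 3 + 5) / 4 = -0.2500
deviations (xᵢ − x̄): -8.7500, 0.2500, 3.2500, 5.2500
Σ(xᵢ − x̄)² = 114.7500 ⇒ m₂ = 114.7500/4 = 28.68750
Σ(xᵢ − x̄)³ = -490.8750 ⇒ m₃ = -490.8750/4 = -122.71875
m₂^(3/2) = 28.68750^(1.5) = 153.65230
g_1 = m₃ / m₂^(3/2) = -122.71875 / 153.65230 ≈ -0.799

-0.799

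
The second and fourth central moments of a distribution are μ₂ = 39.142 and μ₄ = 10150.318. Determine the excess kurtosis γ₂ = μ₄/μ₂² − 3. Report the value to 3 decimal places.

3.625

μ₂² = 39.142² = 1532.09616
μ₄/μ₂² = 10150.318 / 1532.09616 = 6.62512
γ₂ = 6.62512 − 3 ≈ 3.625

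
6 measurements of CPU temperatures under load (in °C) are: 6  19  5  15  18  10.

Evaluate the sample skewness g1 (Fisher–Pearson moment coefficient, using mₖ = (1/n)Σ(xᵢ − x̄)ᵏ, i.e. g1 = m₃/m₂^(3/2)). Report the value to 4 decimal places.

-0.0718

x̄ = (6 + 19 + 5 + 15 + 18 + 10) / 6 = 12.1667
deviations (xᵢ − x̄): -6.1667, 6.8333, -7.1667, 2.8333, 5.8333, -2.1667
Σ(xᵢ − x̄)² = 182.8333 ⇒ m₂ = 182.8333/6 = 30.47222
Σ(xᵢ − x̄)³ = -72.4444 ⇒ m₃ = -72.4444/6 = -12.07407
m₂^(3/2) = 30.47222^(1.5) = 168.21170
g1 = m₃ / m₂^(3/2) = -12.07407 / 168.21170 ≈ -0.0718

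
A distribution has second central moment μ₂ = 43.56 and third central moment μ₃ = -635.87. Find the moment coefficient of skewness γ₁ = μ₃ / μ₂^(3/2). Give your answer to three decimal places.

-2.212

σ = √μ₂ = √43.56 = 6.60000
σ³ = μ₂^(3/2) = 287.49600
γ₁ = μ₃/σ³ = -635.87 / 287.49600 ≈ -2.212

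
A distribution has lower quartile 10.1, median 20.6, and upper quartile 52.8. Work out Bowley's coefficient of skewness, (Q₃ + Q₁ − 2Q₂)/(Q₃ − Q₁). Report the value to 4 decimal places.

numerator: Q₃ + Q₁ − 2Q₂ = 52.8 + 10.1 − 2×20.6 = 21.7000
denominator: Q₃ − Q₁ = 52.8 − 10.1 = 42.7000
Bowley skewness = 21.7000 / 42.7000 ≈ 0.5082

0.5082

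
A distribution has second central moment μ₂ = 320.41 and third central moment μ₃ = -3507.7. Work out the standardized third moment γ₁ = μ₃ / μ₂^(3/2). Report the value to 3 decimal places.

-0.612

σ = √μ₂ = √320.41 = 17.90000
σ³ = μ₂^(3/2) = 5735.33900
γ₁ = μ₃/σ³ = -3507.7 / 5735.33900 ≈ -0.612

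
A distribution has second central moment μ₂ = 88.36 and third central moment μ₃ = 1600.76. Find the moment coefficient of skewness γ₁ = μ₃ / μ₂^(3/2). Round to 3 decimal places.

1.927

σ = √μ₂ = √88.36 = 9.40000
σ³ = μ₂^(3/2) = 830.58400
γ₁ = μ₃/σ³ = 1600.76 / 830.58400 ≈ 1.927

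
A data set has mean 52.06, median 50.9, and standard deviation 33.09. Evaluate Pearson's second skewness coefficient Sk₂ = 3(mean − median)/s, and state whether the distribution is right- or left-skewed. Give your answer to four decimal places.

0.1052, right-skewed

Sk₂ = 3(52.06 − 50.9) / 33.09 = 3 × 1.1600 / 33.09
    = 3.4800 / 33.09 ≈ 0.1052
Sk₂ > 0 ⇒ mean > median ⇒ right-skewed (positive skew).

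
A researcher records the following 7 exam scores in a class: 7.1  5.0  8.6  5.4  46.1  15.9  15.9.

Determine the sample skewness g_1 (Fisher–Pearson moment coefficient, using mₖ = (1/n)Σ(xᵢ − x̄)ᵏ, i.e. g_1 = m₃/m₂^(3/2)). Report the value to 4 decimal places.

x̄ = (7.1 + 5.0 + 8.6 + 5.4 + 46.1 + 15.9 + 15.9) / 7 = 14.8571
deviations (xᵢ − x̄): -7.7571, -9.8571, -6.2571, -9.4571, 31.2429, 1.0429, 1.0429
Σ(xᵢ − x̄)² = 1264.2171 ⇒ m₂ = 1264.2171/7 = 180.60245
Σ(xᵢ − x̄)³ = 27983.5978 ⇒ m₃ = 27983.5978/7 = 3997.65682
m₂^(3/2) = 180.60245^(1.5) = 2427.08761
g_1 = m₃ / m₂^(3/2) = 3997.65682 / 2427.08761 ≈ 1.6471

1.6471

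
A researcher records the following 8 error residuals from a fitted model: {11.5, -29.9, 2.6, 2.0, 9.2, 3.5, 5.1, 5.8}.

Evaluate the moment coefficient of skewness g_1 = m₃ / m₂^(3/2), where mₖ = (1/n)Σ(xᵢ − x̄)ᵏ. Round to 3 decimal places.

x̄ = (11.5 - 29.9 + 2.6 + 2.0 + 9.2 + 3.5 + 5.1 + 5.8) / 8 = 1.2250
deviations (xᵢ − x̄): 10.2750, -31.1250, 1.3750, 0.7750, 7.9750, 2.2750, 3.8750, 4.5750
Σ(xᵢ − x̄)² = 1181.5550 ⇒ m₂ = 1181.5550/8 = 147.69438
Σ(xᵢ − x̄)³ = -28392.0428 ⇒ m₃ = -28392.0428/8 = -3549.00534
m₂^(3/2) = 147.69438^(1.5) = 1794.92346
g_1 = m₃ / m₂^(3/2) = -3549.00534 / 1794.92346 ≈ -1.977

-1.977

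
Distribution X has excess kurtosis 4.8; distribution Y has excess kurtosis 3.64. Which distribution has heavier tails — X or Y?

X

Higher excess kurtosis ⇒ heavier tails relative to the normal distribution.
4.8 vs 3.64: the larger is 4.8, so X has heavier tails.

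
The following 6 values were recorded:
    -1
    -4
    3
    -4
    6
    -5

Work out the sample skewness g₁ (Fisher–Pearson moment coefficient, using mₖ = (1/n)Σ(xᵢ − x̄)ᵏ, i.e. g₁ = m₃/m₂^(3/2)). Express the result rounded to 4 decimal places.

x̄ = (-1 - 4 + 3 - 4 + 6 - 5) / 6 = -0.8333
deviations (xᵢ − x̄): -0.1667, -3.1667, 3.8333, -3.1667, 6.8333, -4.1667
Σ(xᵢ − x̄)² = 98.8333 ⇒ m₂ = 98.8333/6 = 16.47222
Σ(xᵢ − x̄)³ = 239.5556 ⇒ m₃ = 239.5556/6 = 39.92593
m₂^(3/2) = 16.47222^(1.5) = 66.85414
g₁ = m₃ / m₂^(3/2) = 39.92593 / 66.85414 ≈ 0.5972

0.5972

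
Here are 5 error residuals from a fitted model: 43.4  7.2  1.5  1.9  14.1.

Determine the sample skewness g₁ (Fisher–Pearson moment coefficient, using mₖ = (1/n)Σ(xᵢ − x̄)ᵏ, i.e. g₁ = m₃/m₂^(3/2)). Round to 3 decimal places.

x̄ = (43.4 + 7.2 + 1.5 + 1.9 + 14.1) / 5 = 13.6200
deviations (xᵢ − x̄): 29.7800, -6.4200, -12.1200, -11.7200, 0.4800
Σ(xᵢ − x̄)² = 1212.5480 ⇒ m₂ = 1212.5480/5 = 242.50960
Σ(xᵢ − x̄)³ = 22755.6461 ⇒ m₃ = 22755.6461/5 = 4551.12922
m₂^(3/2) = 242.50960^(1.5) = 3776.53403
g₁ = m₃ / m₂^(3/2) = 4551.12922 / 3776.53403 ≈ 1.205

1.205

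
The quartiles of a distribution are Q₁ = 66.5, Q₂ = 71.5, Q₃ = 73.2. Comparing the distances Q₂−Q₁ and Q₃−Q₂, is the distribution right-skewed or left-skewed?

left-skewed

Q₂ − Q₁ = 5.0;  Q₃ − Q₂ = 1.7
Q₂ − Q₁ > Q₃ − Q₂ ⇒ the lower half is more spread out ⇒ left-skewed.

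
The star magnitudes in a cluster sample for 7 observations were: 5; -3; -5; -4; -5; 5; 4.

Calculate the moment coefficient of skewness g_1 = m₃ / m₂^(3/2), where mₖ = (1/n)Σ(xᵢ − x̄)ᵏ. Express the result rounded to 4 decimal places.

0.2454

x̄ = (5 - 3 - 5 - 4 - 5 + 5 + 4) / 7 = -0.4286
deviations (xᵢ − x̄): 5.4286, -2.5714, -4.5714, -3.5714, -4.5714, 5.4286, 4.4286
Σ(xᵢ − x̄)² = 139.7143 ⇒ m₂ = 139.7143/7 = 19.95918
Σ(xᵢ − x̄)³ = 153.1837 ⇒ m₃ = 153.1837/7 = 21.88338
m₂^(3/2) = 19.95918^(1.5) = 89.16905
g_1 = m₃ / m₂^(3/2) = 21.88338 / 89.16905 ≈ 0.2454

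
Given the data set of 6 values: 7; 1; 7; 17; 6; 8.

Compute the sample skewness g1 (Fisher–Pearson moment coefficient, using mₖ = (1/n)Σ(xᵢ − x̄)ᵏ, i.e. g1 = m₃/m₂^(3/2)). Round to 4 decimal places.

0.7959

x̄ = (7 + 1 + 7 + 17 + 6 + 8) / 6 = 7.6667
deviations (xᵢ − x̄): -0.6667, -6.6667, -0.6667, 9.3333, -1.6667, 0.3333
Σ(xᵢ − x̄)² = 135.3333 ⇒ m₂ = 135.3333/6 = 22.55556
Σ(xᵢ − x̄)³ = 511.5556 ⇒ m₃ = 511.5556/6 = 85.25926
m₂^(3/2) = 22.55556^(1.5) = 107.12240
g1 = m₃ / m₂^(3/2) = 85.25926 / 107.12240 ≈ 0.7959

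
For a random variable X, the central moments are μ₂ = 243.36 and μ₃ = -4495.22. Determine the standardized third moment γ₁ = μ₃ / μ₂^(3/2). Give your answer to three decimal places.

-1.184

σ = √μ₂ = √243.36 = 15.60000
σ³ = μ₂^(3/2) = 3796.41600
γ₁ = μ₃/σ³ = -4495.22 / 3796.41600 ≈ -1.184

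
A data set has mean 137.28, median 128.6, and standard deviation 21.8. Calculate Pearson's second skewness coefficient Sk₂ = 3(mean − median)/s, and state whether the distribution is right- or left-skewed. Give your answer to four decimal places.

1.1945, right-skewed

Sk₂ = 3(137.28 − 128.6) / 21.8 = 3 × 8.6800 / 21.8
    = 26.0400 / 21.8 ≈ 1.1945
Sk₂ > 0 ⇒ mean > median ⇒ right-skewed (positive skew).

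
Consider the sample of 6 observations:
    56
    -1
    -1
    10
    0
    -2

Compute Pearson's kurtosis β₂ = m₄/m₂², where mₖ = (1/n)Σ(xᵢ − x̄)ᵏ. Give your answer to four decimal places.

x̄ = 10.3333
Σ(xᵢ − x̄)² = 2601.3333 ⇒ m₂ = 433.55556
Σ(xᵢ − x̄)⁴ = 4416613.7778 ⇒ m₄ = 736102.29630
m₂² = 187970.41975
β₂ = m₄/m₂² = 736102.29630 / 187970.41975 ≈ 3.9161

3.9161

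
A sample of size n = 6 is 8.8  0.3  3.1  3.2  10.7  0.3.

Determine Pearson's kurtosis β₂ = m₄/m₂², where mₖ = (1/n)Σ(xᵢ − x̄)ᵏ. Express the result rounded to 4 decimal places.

x̄ = 4.4000
Σ(xᵢ − x̄)² = 95.8000 ⇒ m₂ = 15.96667
Σ(xᵢ − x̄)⁴ = 2520.1876 ⇒ m₄ = 420.03127
m₂² = 254.93444
β₂ = m₄/m₂² = 420.03127 / 254.93444 ≈ 1.6476

1.6476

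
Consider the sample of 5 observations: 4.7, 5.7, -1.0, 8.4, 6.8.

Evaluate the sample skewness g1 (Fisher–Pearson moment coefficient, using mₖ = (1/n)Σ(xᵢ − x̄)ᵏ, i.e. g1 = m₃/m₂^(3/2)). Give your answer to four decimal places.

-0.9615

x̄ = (4.7 + 5.7 - 1.0 + 8.4 + 6.8) / 5 = 4.9200
deviations (xᵢ − x̄): -0.2200, 0.7800, -5.9200, 3.4800, 1.8800
Σ(xᵢ − x̄)² = 51.3480 ⇒ m₂ = 51.3480/5 = 10.26960
Σ(xᵢ − x̄)³ = -158.2219 ⇒ m₃ = -158.2219/5 = -31.64438
m₂^(3/2) = 10.26960^(1.5) = 32.91018
g1 = m₃ / m₂^(3/2) = -31.64438 / 32.91018 ≈ -0.9615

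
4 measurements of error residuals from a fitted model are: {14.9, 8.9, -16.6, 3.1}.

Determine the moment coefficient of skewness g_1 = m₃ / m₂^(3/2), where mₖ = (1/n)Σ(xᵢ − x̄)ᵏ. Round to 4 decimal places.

x̄ = (14.9 + 8.9 - 16.6 + 3.1) / 4 = 2.5750
deviations (xᵢ − x̄): 12.3250, 6.3250, -19.1750, 0.5250
Σ(xᵢ − x̄)² = 559.8675 ⇒ m₂ = 559.8675/4 = 139.96688
Σ(xᵢ − x̄)³ = -4924.8589 ⇒ m₃ = -4924.8589/4 = -1231.21472
m₂^(3/2) = 139.96688^(1.5) = 1655.91446
g_1 = m₃ / m₂^(3/2) = -1231.21472 / 1655.91446 ≈ -0.7435

-0.7435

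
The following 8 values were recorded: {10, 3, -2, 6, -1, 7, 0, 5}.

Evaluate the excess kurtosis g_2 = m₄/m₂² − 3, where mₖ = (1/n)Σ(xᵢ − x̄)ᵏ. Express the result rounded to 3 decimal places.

-1.259

x̄ = 3.5000
Σ(xᵢ − x̄)² = 126.0000 ⇒ m₂ = 15.75000
Σ(xᵢ − x̄)⁴ = 3454.5000 ⇒ m₄ = 431.81250
m₂² = 248.06250
g_2 = m₄/m₂² − 3 = 1.74074 − 3 ≈ -1.259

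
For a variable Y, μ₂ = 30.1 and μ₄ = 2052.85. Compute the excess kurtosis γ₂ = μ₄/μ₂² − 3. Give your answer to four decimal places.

μ₂² = 30.1² = 906.01000
μ₄/μ₂² = 2052.85 / 906.01000 = 2.26581
γ₂ = 2.26581 − 3 ≈ -0.7342

-0.7342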